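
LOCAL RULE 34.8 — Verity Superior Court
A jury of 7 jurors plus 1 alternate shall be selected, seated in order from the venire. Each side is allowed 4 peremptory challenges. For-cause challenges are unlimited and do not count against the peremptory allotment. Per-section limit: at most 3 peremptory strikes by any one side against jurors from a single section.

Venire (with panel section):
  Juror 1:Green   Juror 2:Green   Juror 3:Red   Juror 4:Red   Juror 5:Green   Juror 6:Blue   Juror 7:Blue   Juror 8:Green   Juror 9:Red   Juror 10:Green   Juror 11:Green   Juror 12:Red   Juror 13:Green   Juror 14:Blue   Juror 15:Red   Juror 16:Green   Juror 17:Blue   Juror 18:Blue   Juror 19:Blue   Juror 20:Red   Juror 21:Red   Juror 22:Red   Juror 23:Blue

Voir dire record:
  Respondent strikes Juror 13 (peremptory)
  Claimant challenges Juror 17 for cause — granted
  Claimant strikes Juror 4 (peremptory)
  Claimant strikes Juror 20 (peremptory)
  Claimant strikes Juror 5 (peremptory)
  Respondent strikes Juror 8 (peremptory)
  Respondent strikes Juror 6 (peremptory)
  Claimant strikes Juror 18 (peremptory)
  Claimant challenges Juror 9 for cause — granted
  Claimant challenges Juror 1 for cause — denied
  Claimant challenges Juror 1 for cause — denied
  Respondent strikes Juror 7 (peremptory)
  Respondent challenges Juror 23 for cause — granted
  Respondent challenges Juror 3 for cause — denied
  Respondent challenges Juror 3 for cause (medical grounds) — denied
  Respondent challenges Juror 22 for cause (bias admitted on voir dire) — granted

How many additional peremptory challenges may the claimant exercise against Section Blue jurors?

Claimant peremptories so far: #4, #20, #5, #18 — 4 of 4 used, 0 left overall.
Against Section Blue: #18 — 1 used; per-section cap 3 leaves 2.
Binding limit: min(0, 2) = 0.

0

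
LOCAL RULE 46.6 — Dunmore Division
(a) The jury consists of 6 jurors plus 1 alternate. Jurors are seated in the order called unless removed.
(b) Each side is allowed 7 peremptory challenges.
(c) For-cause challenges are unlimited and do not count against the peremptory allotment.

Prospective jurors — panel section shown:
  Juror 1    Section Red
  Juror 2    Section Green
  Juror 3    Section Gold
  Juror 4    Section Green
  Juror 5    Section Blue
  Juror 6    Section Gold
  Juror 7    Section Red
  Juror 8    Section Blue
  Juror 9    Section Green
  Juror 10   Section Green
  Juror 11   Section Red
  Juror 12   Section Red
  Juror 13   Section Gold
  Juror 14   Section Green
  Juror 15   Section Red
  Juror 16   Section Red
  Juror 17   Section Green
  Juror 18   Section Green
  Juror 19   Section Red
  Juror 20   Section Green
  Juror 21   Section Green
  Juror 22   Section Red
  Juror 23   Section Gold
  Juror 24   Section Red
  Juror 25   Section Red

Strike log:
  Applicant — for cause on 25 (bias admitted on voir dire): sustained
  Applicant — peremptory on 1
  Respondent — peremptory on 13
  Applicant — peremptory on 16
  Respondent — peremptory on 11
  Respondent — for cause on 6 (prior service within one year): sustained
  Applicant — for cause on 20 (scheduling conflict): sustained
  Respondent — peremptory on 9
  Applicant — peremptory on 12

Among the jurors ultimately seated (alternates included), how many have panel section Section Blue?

2

Removed: #1, #6, #9, #11, #12, #13, #16, #20, #25.
Seated (7 incl. alternates): #2, #3, #4, #5, #7, #8, #10.
Of those, in Section Blue: #5, #8 → 2.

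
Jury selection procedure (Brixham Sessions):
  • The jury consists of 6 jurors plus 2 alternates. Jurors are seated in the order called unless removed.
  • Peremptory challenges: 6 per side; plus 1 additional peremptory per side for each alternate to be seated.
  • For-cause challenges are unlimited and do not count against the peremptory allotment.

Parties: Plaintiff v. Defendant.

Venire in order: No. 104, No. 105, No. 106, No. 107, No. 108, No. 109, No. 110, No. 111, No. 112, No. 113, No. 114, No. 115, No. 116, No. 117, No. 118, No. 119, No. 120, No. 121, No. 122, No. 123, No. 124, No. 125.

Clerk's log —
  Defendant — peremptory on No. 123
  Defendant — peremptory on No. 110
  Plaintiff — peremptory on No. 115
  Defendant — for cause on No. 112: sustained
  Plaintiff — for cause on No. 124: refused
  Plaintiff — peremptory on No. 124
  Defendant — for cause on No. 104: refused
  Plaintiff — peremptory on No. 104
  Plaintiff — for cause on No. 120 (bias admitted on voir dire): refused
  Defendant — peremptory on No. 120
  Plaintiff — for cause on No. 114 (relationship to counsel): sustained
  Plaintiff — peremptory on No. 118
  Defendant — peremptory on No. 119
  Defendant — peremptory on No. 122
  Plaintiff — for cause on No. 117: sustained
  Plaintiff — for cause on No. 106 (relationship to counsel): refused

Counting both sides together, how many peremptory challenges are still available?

7

Plaintiff allotment: 6 base + 1 × 2 alternates = 8. Defendant allotment: 6 base + 1 × 2 alternates = 8.
Plaintiff peremptories used: #115, #124, #104, #118 — 4 (for-cause on #124, #120, #114, #117, #106 don't count).
Defendant peremptories used: #123, #110, #120, #119, #122 — 5 (for-cause on #112, #104 don't count).
Remaining: (8 − 4) + (8 − 5) = 7.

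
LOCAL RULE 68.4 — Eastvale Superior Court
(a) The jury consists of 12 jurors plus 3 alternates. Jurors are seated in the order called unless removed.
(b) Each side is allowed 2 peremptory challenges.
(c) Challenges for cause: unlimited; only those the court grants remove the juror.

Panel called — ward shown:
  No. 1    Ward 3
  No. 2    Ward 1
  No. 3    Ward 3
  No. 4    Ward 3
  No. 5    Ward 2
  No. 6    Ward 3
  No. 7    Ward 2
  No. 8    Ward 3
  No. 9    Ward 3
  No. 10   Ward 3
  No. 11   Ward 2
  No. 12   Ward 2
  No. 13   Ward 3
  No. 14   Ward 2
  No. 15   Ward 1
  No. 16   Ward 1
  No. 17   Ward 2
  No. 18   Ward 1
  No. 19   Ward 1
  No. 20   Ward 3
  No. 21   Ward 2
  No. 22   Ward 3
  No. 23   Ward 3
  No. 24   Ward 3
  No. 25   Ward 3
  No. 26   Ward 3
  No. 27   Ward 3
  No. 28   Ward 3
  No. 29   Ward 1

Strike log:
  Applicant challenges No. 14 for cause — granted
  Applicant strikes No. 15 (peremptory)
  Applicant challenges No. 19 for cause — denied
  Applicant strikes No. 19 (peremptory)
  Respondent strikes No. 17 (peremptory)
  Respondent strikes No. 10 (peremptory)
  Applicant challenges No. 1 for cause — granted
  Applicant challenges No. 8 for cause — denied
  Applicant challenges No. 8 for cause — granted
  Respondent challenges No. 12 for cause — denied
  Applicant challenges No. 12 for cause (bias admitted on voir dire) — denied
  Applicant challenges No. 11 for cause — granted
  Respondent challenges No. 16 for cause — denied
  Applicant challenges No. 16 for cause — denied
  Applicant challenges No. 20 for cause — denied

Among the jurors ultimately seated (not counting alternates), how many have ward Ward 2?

Removed: #1, #8, #10, #11, #14, #15, #17, #19.
Seated jurors 1–12: #2, #3, #4, #5, #6, #7, #9, #12, #13, #16, #18, #20 (alternates #21, #22, #23 not counted).
Of those, in Ward 2: #5, #7, #12 → 3.

3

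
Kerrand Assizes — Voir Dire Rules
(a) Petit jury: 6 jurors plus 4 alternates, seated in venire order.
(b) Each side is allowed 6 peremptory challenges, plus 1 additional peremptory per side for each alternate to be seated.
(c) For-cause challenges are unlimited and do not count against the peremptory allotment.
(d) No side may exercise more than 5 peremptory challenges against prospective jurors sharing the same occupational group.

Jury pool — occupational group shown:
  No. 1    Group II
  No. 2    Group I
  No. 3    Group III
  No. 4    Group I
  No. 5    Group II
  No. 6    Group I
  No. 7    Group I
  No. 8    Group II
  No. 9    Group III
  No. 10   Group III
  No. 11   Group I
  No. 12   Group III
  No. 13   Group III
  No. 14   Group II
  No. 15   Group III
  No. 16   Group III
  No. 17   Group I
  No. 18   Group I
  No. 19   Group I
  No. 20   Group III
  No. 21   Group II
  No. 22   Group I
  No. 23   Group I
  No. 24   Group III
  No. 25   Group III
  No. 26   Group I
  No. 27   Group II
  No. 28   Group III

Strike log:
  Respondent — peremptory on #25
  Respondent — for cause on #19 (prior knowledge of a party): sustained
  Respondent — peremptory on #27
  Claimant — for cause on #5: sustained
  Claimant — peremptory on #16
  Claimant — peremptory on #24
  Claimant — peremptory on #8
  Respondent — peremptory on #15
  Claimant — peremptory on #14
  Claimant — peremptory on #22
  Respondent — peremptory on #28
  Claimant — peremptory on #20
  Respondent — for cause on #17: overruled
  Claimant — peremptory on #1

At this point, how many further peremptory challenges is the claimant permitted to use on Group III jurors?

2

Claimant peremptories so far: #16, #24, #8, #14, #22, #20, #1 — 7 of 10 used, 3 left overall.
Against Group III: #16, #24, #20 — 3 used; per-group cap 5 leaves 2.
Binding limit: min(3, 2) = 2.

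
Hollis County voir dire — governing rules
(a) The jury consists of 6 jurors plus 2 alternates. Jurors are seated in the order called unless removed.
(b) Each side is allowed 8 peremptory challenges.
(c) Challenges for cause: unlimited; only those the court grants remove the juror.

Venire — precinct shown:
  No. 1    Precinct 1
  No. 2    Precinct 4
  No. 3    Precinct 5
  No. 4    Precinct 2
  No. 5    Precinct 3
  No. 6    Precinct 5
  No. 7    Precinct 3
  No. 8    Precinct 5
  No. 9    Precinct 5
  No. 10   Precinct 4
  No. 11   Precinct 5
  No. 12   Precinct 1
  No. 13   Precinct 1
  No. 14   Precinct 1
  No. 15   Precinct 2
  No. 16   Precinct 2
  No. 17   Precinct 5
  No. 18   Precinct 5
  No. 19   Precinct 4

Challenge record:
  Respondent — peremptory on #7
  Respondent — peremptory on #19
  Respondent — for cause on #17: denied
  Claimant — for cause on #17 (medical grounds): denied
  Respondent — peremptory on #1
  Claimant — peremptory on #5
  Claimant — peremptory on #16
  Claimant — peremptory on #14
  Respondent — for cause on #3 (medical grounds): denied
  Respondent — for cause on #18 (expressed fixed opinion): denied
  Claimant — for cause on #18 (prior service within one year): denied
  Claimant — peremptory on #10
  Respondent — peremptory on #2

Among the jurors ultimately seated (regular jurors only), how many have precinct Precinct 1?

Removed: #1, #2, #5, #7, #10, #14, #16, #19.
Seated jurors 1–6: #3, #4, #6, #8, #9, #11 (alternates #12, #13 not counted).
None of those are in Precinct 1 → 0.

0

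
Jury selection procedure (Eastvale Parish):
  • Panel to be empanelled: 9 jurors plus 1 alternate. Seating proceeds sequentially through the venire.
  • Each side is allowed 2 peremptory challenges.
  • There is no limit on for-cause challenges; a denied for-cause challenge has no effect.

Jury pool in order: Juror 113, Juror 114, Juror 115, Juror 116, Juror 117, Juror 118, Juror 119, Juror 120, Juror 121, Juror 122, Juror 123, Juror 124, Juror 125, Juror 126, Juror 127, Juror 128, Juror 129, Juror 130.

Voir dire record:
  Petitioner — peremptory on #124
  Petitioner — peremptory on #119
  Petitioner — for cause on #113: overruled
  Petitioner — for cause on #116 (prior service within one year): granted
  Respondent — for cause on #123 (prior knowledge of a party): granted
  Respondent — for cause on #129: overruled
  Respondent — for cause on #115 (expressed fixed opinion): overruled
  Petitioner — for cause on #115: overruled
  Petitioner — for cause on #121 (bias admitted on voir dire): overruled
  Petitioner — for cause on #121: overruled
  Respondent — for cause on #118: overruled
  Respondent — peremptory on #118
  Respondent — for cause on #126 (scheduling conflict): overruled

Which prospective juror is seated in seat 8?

Removed: #116, #118, #119, #123, #124. (#113, #115, #121, #126, #129 stay — for-cause denied.)
Seating in order: seats 1–9 → #113, #114, #115, #117, #120, #121, #122, #125, #126; alternates → #127.
So seat 8 is #125.

125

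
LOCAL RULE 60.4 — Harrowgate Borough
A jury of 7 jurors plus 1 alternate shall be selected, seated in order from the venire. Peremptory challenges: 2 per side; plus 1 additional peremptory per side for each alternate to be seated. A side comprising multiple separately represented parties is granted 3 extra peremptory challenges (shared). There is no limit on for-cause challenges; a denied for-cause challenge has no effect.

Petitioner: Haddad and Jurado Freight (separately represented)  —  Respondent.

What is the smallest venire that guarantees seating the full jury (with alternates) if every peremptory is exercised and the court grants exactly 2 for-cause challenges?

Seats to fill: 7 + 1 alternates = 8.
Peremptories — Petitioner: 2 + 1×1 + 3 = 6; Respondent: 2 + 1×1 = 3; total 9.
For-cause removals: 2.
Minimum venire: 8 + 9 + 2 = 19.

19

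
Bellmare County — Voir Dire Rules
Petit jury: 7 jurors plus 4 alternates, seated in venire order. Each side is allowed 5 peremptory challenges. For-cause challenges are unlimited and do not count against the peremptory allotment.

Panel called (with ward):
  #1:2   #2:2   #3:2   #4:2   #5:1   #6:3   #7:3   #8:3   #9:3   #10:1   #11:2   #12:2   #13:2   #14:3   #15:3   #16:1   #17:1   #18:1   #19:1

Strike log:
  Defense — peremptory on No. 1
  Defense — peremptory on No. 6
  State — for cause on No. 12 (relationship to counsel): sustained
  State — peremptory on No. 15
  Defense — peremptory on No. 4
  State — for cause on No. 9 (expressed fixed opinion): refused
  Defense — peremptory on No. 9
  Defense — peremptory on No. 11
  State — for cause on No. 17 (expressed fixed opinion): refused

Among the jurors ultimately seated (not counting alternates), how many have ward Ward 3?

2

Removed: #1, #4, #6, #9, #11, #12, #15.
Seated jurors 1–7: #2, #3, #5, #7, #8, #10, #13 (alternates #14, #16, #17, #18 not counted).
Of those, in Ward 3: #7, #8 → 2.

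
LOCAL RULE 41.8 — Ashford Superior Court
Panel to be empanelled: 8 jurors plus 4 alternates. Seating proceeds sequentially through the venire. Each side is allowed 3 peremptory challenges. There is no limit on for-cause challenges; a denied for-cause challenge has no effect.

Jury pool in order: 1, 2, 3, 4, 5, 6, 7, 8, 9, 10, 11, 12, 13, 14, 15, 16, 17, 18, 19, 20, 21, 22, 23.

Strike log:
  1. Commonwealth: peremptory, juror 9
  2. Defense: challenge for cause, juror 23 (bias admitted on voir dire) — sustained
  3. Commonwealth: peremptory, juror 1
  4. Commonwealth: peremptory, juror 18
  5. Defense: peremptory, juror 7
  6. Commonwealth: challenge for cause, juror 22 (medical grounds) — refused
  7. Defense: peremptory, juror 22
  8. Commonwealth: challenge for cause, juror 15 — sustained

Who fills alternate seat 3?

Removed: #1, #7, #9, #15, #18, #22, #23.
Filling seats in venire order through position 11: #2, #3, #4, #5, #6, #8, #10, #11, #12, #13, #14.
So alternate 3 is #14.

14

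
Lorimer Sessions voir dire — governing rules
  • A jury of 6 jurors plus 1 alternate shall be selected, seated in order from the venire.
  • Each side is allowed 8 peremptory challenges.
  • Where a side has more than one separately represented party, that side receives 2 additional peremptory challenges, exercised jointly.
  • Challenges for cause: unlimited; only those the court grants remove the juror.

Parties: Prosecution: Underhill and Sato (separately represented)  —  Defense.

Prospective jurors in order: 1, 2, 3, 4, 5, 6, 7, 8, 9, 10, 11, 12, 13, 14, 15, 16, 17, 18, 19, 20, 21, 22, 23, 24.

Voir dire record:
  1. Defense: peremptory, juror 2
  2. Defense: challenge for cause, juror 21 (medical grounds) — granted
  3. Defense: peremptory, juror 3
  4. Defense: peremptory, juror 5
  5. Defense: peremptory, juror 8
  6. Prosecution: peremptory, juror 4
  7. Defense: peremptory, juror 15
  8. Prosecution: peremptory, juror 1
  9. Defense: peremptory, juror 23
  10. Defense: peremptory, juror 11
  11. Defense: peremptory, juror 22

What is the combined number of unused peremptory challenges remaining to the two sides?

Prosecution allotment: 8 base + 2 multi-party = 10. Defense allotment: 8.
Prosecution peremptories used: #4, #1 — 2.
Defense peremptories used: #2, #3, #5, #8, #15, #23, #11, #22 — 8 (the for-cause on #21 doesn't count).
Remaining: (10 − 2) + (8 − 8) = 8.

8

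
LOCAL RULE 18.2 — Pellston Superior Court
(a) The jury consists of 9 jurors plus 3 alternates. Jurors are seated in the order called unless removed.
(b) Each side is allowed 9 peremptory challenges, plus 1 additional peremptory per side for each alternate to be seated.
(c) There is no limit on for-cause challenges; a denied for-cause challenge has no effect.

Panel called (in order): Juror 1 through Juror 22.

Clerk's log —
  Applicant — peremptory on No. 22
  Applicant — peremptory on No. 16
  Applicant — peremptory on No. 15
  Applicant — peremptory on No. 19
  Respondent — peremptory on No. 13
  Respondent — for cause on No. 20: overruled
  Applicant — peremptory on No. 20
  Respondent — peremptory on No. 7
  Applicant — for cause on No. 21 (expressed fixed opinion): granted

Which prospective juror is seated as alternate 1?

Removed: #7, #13, #15, #16, #19, #20, #21, #22.
Filling seats in venire order through position 10: #1, #2, #3, #4, #5, #6, #8, #9, #10, #11.
So alternate 1 is #11.

11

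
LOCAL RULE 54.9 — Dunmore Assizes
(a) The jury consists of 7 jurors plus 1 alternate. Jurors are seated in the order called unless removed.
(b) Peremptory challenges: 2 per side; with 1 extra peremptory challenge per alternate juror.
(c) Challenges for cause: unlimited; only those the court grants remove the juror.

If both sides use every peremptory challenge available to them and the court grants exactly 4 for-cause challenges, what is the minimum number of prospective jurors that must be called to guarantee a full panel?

18

Seats to fill: 7 + 1 alternates = 8.
Peremptories: 2 + 1×1 = 3 per side × 2 sides = 6.
For-cause removals: 4.
Minimum venire: 8 + 6 + 4 = 18.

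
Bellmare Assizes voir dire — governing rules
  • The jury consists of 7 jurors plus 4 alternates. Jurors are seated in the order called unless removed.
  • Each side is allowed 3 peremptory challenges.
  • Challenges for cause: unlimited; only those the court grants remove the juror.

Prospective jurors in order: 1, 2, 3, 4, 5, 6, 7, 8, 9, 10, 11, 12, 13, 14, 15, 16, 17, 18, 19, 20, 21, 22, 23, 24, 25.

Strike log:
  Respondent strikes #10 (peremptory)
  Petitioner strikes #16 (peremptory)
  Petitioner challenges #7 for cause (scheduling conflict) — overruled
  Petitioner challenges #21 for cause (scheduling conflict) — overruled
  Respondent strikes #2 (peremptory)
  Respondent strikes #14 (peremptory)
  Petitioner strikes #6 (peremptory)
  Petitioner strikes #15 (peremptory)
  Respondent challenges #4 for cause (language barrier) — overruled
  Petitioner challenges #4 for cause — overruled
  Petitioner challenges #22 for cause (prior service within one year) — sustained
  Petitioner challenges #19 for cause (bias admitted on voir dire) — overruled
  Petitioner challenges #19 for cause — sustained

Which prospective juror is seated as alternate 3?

13

Removed: #2, #6, #10, #14, #15, #16, #19, #22. (#4, #7, #21 stay — for-cause denied.)
Seating in order: seats 1–7 → #1, #3, #4, #5, #7, #8, #9; alternates → #11, #12, #13, #17.
So alternate 3 is #13.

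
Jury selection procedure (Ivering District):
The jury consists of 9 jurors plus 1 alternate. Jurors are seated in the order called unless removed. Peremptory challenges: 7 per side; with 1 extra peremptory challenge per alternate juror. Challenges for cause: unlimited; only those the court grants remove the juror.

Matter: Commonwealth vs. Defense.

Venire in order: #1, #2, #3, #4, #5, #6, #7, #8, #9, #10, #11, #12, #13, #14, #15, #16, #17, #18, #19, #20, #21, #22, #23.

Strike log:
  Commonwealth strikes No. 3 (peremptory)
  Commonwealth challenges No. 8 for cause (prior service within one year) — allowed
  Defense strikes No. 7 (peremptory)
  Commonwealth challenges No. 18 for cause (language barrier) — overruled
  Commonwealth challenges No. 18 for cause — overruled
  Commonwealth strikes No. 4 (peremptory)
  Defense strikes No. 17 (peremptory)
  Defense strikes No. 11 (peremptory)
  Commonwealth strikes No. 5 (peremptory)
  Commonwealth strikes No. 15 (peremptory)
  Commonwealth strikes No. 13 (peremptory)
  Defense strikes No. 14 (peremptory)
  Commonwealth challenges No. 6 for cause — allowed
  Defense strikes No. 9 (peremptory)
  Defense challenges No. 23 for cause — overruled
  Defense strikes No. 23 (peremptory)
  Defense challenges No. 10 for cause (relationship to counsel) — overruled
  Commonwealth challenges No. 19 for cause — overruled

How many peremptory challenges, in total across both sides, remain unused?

Commonwealth allotment: 7 base + 1 × 1 alternate = 8. Defense allotment: 7 base + 1 × 1 alternate = 8.
Commonwealth peremptories used: #3, #4, #5, #15, #13 — 5 (for-cause on #8, #18, #18, #6, #19 don't count).
Defense peremptories used: #7, #17, #11, #14, #9, #23 — 6 (for-cause on #23, #10 don't count).
Remaining: (8 − 5) + (8 − 6) = 5.

5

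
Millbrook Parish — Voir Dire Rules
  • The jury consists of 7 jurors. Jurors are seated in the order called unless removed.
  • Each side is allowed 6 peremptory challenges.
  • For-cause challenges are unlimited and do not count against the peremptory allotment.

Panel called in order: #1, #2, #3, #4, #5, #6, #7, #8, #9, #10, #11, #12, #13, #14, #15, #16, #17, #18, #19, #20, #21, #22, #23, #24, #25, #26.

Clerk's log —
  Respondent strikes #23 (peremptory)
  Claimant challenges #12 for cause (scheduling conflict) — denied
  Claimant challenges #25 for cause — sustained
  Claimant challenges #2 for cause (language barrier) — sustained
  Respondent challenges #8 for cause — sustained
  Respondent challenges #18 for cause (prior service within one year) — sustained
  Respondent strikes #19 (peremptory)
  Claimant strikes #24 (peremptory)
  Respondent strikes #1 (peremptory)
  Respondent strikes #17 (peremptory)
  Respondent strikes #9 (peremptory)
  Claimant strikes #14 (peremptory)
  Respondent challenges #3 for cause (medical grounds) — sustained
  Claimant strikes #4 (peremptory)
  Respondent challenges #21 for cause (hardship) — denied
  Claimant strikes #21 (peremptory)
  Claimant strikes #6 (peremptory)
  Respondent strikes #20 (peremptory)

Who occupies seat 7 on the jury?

15

Removed: #1, #2, #3, #4, #6, #8, #9, #14, #17, #18, #19, #20, #21, #23, #24, #25. (#12 stays — for-cause denied.)
Seating in order: seats 1–7 → #5, #7, #10, #11, #12, #13, #15.
So seat 7 is #15.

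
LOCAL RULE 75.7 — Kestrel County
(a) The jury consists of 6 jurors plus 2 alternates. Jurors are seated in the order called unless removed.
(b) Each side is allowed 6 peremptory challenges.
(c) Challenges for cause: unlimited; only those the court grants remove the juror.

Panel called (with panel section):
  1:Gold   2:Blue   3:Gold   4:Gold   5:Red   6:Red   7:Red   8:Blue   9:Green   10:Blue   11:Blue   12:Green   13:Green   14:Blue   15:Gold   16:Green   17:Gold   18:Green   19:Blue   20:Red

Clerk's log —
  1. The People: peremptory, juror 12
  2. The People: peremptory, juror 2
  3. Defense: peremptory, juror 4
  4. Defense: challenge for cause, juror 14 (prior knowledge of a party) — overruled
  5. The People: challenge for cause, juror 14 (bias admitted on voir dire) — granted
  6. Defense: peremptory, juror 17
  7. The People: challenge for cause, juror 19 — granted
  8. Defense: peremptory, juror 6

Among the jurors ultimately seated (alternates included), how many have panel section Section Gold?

Removed: #2, #4, #6, #12, #14, #17, #19.
Seated (8 incl. alternates): #1, #3, #5, #7, #8, #9, #10, #11.
Of those, in Section Gold: #1, #3 → 2.

2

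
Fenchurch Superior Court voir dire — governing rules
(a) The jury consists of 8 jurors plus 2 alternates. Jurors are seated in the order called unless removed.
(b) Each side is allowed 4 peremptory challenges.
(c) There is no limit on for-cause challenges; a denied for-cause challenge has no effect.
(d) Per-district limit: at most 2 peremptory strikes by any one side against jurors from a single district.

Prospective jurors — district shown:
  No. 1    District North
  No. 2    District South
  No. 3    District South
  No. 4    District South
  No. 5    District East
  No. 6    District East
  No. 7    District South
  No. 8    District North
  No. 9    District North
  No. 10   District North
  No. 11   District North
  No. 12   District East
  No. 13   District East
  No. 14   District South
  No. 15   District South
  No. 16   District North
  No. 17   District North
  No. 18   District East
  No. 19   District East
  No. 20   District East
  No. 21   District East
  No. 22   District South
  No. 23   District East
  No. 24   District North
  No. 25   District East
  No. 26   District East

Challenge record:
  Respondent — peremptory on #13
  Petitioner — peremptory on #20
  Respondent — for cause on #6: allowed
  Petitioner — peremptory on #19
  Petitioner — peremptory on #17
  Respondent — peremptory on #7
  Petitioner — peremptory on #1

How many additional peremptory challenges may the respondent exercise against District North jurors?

2

Respondent peremptories so far: #13, #7 — 2 of 4 used, 2 left overall.
Against District North: none yet — per-district cap 2 leaves 2.
Binding limit: min(2, 2) = 2.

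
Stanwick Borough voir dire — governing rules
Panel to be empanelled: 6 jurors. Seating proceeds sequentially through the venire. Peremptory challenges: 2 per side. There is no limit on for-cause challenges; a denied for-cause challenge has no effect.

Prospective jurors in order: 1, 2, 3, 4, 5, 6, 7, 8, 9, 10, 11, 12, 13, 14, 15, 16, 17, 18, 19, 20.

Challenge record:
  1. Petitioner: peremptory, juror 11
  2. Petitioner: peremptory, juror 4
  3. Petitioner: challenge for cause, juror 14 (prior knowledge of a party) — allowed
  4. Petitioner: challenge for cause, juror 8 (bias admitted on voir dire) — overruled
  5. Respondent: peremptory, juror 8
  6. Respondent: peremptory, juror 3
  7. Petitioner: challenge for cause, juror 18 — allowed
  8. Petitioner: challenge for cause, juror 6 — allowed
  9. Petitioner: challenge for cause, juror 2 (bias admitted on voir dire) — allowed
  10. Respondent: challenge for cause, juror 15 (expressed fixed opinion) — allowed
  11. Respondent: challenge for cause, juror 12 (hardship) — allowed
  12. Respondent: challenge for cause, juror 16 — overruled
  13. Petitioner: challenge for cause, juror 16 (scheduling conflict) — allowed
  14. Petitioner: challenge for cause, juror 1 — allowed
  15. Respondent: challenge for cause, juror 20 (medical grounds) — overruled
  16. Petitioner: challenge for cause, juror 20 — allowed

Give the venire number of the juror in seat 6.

Removed: #1, #2, #3, #4, #6, #8, #11, #12, #14, #15, #16, #18, #20.
Seating in order: seats 1–6 → #5, #7, #9, #10, #13, #17.
So seat 6 is #17.

17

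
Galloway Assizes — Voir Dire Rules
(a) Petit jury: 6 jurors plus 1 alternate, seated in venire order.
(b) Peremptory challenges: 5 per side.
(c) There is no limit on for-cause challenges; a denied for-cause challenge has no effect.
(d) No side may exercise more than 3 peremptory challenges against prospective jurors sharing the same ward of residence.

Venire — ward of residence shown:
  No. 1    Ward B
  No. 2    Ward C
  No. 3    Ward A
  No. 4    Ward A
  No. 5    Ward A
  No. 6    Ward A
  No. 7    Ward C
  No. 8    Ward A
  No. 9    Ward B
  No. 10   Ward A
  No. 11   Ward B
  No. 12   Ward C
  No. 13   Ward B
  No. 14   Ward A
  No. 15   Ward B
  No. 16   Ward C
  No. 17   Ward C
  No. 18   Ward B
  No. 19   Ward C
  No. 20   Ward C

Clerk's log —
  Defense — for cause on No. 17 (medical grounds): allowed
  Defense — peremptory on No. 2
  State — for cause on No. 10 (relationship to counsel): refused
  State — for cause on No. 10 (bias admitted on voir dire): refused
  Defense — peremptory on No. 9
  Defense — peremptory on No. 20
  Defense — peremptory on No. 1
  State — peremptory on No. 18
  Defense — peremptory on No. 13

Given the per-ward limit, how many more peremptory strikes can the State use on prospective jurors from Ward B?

State peremptories so far: #18 — 1 of 5 used, 4 left overall.
Against Ward B: #18 — 1 used; per-ward cap 3 leaves 2.
Binding limit: min(4, 2) = 2.

2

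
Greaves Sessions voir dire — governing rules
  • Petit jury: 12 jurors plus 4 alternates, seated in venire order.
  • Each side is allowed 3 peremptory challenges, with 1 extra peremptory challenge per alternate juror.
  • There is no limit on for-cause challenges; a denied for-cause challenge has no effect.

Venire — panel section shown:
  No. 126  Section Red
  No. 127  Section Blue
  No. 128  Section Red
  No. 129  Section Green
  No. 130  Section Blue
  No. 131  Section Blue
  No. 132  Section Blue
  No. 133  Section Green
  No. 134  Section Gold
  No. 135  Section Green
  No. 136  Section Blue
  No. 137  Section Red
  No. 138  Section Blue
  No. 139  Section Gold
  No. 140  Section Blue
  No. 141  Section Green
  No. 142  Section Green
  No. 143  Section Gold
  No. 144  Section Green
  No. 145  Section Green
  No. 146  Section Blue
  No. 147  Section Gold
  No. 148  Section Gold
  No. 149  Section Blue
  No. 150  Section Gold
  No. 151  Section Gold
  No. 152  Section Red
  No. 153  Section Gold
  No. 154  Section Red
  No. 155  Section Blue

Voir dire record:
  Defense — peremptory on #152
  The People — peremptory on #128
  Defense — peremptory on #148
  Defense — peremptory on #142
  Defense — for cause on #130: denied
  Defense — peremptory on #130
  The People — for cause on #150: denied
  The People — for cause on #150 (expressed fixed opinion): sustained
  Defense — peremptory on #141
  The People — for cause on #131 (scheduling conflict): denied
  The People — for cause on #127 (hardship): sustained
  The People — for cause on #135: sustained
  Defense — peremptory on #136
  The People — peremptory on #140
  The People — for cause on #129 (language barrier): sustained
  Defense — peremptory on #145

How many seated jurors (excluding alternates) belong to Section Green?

2

Removed: #127, #128, #129, #130, #135, #136, #140, #141, #142, #145, #148, #150, #152.
Seated jurors 1–12: #126, #131, #132, #133, #134, #137, #138, #139, #143, #144, #146, #147 (alternates #149, #151, #153, #154 not counted).
Of those, in Section Green: #133, #144 → 2.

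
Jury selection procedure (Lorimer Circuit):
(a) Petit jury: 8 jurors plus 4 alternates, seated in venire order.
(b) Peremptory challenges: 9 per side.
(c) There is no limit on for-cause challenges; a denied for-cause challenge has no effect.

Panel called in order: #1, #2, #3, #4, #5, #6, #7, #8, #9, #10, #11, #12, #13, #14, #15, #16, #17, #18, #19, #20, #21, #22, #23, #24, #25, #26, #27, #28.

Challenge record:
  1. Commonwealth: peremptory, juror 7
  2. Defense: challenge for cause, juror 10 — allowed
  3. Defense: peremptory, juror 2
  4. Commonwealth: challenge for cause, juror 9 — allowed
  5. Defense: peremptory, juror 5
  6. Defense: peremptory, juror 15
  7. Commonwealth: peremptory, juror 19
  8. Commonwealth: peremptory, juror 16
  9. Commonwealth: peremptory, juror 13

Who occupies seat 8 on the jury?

Removed: #2, #5, #7, #9, #10, #13, #15, #16, #19.
Seating in order: seats 1–8 → #1, #3, #4, #6, #8, #11, #12, #14; alternates → #17, #18, #20, #21.
So seat 8 is #14.

14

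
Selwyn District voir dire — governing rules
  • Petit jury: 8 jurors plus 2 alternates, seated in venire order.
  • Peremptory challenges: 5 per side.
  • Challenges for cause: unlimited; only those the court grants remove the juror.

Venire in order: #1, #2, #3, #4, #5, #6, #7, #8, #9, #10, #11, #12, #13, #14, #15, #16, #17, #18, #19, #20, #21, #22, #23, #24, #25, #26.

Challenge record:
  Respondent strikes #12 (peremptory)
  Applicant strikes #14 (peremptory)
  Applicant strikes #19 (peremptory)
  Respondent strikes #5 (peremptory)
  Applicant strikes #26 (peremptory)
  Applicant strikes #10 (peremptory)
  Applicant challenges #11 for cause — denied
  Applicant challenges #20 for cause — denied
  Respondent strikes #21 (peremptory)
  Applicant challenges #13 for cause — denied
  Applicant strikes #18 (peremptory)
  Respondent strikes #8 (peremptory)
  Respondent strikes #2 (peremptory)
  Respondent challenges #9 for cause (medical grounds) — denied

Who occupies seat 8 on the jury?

13

Removed: #2, #5, #8, #10, #12, #14, #18, #19, #21, #26. (#9, #11, #13, #20 stay — for-cause denied.)
Filling seats in venire order through position 8: #1, #3, #4, #6, #7, #9, #11, #13.
So seat 8 is #13.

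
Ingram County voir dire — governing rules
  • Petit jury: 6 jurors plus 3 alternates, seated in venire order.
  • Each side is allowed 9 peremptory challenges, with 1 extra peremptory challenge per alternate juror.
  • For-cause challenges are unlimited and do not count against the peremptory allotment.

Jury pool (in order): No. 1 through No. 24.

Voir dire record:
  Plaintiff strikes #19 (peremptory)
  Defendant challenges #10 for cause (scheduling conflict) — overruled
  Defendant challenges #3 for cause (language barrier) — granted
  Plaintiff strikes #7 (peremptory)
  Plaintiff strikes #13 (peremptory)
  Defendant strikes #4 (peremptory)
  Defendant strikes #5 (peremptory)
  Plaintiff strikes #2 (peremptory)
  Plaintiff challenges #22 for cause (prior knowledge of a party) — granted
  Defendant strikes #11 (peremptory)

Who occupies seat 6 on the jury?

Removed: #2, #3, #4, #5, #7, #11, #13, #19, #22. (#10 stays — for-cause denied.)
Filling seats in venire order through position 6: #1, #6, #8, #9, #10, #12.
So seat 6 is #12.

12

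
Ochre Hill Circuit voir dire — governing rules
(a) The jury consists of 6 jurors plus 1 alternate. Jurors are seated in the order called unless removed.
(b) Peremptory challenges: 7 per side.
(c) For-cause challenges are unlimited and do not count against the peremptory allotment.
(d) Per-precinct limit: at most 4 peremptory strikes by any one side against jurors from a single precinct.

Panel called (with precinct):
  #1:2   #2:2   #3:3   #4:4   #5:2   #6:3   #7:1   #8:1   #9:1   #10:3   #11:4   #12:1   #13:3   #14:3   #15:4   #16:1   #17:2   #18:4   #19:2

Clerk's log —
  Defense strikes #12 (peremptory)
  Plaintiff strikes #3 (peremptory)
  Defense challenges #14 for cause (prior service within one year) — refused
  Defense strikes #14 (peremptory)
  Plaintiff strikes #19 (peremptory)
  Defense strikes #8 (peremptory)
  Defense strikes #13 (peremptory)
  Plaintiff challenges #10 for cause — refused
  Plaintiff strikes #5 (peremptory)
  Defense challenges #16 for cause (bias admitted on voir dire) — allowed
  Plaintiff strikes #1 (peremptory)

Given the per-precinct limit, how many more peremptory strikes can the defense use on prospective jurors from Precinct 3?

2

Defense peremptories so far: #12, #14, #8, #13 — 4 of 7 used, 3 left overall.
Against Precinct 3: #14, #13 — 2 used; per-precinct cap 4 leaves 2.
Binding limit: min(3, 2) = 2.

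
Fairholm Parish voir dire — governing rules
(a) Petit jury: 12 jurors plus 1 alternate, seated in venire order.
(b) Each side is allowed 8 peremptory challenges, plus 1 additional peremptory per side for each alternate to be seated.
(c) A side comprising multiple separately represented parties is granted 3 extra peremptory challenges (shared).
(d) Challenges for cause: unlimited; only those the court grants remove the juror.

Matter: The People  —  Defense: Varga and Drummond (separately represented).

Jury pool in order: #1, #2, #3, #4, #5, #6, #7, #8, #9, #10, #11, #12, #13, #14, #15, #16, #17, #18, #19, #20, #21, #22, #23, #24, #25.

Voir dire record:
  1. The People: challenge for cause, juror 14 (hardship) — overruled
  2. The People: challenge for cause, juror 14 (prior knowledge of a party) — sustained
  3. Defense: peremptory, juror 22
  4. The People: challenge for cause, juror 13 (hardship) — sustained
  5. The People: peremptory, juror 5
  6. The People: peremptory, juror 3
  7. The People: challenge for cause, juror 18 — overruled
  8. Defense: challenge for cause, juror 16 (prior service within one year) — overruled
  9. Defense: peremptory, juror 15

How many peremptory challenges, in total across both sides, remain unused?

17

The People allotment: 8 base + 1 × 1 alternate = 9. Defense allotment: 8 base + 1 × 1 alternate + 3 multi-party = 12.
The People peremptories used: #5, #3 — 2 (for-cause on #14, #14, #13, #18 don't count).
Defense peremptories used: #22, #15 — 2 (the for-cause on #16 doesn't count).
Remaining: (9 − 2) + (12 − 2) = 17.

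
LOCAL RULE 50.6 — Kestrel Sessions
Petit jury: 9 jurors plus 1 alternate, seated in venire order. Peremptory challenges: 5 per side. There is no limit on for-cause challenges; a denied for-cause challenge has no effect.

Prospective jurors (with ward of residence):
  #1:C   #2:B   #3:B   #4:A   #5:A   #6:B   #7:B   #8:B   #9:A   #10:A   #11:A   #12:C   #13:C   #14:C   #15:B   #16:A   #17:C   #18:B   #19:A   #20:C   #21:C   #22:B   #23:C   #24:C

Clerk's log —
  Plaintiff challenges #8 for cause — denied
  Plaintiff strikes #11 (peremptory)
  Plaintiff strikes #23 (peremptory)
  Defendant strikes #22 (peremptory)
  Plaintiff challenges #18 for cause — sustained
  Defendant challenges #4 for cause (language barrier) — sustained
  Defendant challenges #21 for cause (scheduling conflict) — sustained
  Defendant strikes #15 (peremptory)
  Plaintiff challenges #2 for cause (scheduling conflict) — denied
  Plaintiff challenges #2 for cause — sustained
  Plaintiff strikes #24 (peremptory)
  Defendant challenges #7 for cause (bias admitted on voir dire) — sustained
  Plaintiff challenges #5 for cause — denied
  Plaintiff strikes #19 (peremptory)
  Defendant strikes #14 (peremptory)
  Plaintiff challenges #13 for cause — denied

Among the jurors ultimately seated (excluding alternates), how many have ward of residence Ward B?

3

Removed: #2, #4, #7, #11, #14, #15, #18, #19, #21, #22, #23, #24.
Seated jurors 1–9: #1, #3, #5, #6, #8, #9, #10, #12, #13 (alternates #16 not counted).
Of those, in Ward B: #3, #6, #8 → 3.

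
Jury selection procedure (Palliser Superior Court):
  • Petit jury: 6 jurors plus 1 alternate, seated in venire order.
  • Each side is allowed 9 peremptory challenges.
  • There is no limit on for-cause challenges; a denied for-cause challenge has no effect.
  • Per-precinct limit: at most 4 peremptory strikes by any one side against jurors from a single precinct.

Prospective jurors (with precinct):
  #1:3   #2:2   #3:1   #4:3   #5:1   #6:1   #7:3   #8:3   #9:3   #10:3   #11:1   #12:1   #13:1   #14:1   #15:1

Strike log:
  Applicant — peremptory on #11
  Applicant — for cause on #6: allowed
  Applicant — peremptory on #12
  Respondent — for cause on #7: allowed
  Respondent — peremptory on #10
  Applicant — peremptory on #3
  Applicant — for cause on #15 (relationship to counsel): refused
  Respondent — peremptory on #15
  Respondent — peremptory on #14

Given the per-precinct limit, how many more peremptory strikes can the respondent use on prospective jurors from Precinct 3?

3

Respondent peremptories so far: #10, #15, #14 — 3 of 9 used, 6 left overall.
Against Precinct 3: #10 — 1 used; per-precinct cap 4 leaves 3.
Binding limit: min(6, 3) = 3.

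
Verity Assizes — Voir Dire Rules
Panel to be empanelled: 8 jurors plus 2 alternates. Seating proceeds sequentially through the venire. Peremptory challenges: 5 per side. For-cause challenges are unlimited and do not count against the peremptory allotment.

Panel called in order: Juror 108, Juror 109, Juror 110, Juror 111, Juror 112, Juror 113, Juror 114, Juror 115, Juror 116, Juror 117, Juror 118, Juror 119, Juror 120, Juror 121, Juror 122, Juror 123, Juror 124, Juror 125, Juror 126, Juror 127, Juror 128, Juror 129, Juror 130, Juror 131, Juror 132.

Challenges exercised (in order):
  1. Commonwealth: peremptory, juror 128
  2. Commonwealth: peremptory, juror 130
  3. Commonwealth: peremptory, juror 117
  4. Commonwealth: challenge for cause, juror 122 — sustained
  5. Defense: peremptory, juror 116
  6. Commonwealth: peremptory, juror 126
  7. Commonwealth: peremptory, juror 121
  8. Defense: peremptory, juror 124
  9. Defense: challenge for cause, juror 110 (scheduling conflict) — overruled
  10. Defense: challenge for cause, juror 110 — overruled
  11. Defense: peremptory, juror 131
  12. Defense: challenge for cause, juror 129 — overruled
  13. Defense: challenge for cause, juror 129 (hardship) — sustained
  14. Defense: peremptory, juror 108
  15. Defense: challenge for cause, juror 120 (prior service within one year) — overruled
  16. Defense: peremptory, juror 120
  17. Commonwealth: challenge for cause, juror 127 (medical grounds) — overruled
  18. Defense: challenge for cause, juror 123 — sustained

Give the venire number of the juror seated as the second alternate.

Removed: #108, #116, #117, #120, #121, #122, #123, #124, #126, #128, #129, #130, #131. (#110, #127 stay — for-cause denied.)
Seating in order: seats 1–8 → #109, #110, #111, #112, #113, #114, #115, #118; alternates → #119, #125.
So alternate 2 is #125.

125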